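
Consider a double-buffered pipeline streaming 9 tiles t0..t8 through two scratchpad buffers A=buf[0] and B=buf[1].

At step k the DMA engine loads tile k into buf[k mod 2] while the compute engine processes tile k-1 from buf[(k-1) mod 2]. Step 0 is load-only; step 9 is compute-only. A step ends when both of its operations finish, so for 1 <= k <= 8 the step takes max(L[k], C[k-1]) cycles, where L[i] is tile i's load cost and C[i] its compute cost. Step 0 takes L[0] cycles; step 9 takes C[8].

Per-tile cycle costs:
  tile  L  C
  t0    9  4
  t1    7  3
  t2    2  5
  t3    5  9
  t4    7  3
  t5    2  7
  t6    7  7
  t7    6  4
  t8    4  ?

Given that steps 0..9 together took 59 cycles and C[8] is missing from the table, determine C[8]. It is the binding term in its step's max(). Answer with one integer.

C[8] = 5

step 0 | dur = L[0]=9 = 9
step 1 | dur = max(L[1]=7, C[0]=4) = 7
step 2 | dur = max(L[2]=2, C[1]=3) = 3
step 3 | dur = max(L[3]=5, C[2]=5) = 5
step 4 | dur = max(L[4]=7, C[3]=9) = 9
step 5 | dur = max(L[5]=2, C[4]=3) = 3
step 6 | dur = max(L[6]=7, C[5]=7) = 7
step 7 | dur = max(L[7]=6, C[6]=7) = 7
step 8 | dur = max(L[8]=4, C[7]=4) = 4
step 9 | dur = C[8]=? = C[8]  (unknown; binding)
sum of known step durations = 54
dur[9] = total - known = 59 - 54 = 5
C[8] is the binding max in step 9, so C[8] = dur[9] = 5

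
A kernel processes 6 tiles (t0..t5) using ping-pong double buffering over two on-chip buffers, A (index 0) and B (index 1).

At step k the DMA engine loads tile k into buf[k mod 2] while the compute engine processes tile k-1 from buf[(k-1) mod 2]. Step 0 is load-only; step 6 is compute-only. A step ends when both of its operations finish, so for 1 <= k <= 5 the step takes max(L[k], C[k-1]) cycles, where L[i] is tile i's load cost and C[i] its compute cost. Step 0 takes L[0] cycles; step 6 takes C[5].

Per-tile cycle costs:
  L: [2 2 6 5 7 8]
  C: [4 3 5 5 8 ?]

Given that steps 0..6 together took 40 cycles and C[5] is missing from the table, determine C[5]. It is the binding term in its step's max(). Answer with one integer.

C[5] = 8

step 0 | dur = L[0]=2 = 2
step 1 | dur = max(L[1]=2, C[0]=4) = 4
step 2 | dur = max(L[2]=6, C[1]=3) = 6
step 3 | dur = max(L[3]=5, C[2]=5) = 5
step 4 | dur = max(L[4]=7, C[3]=5) = 7
step 5 | dur = max(L[5]=8, C[4]=8) = 8
step 6 | dur = C[5]=? = C[5]  (unknown; binding)
sum of known step durations = 32
dur[6] = total - known = 40 - 32 = 8
C[5] is the binding max in step 6, so C[5] = dur[6] = 8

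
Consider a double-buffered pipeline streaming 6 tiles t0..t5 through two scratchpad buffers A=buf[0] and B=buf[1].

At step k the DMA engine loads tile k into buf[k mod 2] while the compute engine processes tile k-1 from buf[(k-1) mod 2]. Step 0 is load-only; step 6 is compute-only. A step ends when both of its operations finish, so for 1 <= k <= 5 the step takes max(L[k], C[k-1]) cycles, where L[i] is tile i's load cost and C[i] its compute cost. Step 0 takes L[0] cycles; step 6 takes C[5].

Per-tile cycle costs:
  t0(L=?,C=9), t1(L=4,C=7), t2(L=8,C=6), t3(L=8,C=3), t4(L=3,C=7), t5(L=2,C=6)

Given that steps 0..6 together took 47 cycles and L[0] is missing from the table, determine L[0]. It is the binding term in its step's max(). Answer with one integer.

L[0] = 6

step 0 = dur = L[0]=? = L[0]  (unknown; binding)
step 1 = dur = max(L[1]=4, C[0]=9) = 9
step 2 = dur = max(L[2]=8, C[1]=7) = 8
step 3 = dur = max(L[3]=8, C[2]=6) = 8
step 4 = dur = max(L[4]=3, C[3]=3) = 3
step 5 = dur = max(L[5]=2, C[4]=7) = 7
step 6 = dur = C[5]=6 = 6
sum of known step durations = 41
dur[0] = total - known = 47 - 41 = 6
L[0] is the binding max in step 0, so L[0] = dur[0] = 6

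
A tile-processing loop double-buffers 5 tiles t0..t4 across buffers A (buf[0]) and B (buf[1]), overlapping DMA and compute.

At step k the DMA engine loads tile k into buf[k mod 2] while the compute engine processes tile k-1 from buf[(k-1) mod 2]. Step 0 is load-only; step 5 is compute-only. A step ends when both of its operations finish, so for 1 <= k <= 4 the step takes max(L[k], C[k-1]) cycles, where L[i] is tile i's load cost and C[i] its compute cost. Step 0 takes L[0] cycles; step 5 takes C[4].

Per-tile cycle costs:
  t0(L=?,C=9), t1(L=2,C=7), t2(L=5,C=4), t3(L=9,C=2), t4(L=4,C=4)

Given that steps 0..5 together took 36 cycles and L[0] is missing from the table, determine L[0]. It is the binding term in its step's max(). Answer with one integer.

L[0] = 3

step 0 | dur = L[0]=? = L[0]  (unknown; binding)
step 1 | dur = max(L[1]=2, C[0]=9) = 9
step 2 | dur = max(L[2]=5, C[1]=7) = 7
step 3 | dur = max(L[3]=9, C[2]=4) = 9
step 4 | dur = max(L[4]=4, C[3]=2) = 4
step 5 | dur = C[4]=4 = 4
sum of known step durations = 33
dur[0] = total - known = 36 - 33 = 3
L[0] is the binding max in step 0, so L[0] = dur[0] = 3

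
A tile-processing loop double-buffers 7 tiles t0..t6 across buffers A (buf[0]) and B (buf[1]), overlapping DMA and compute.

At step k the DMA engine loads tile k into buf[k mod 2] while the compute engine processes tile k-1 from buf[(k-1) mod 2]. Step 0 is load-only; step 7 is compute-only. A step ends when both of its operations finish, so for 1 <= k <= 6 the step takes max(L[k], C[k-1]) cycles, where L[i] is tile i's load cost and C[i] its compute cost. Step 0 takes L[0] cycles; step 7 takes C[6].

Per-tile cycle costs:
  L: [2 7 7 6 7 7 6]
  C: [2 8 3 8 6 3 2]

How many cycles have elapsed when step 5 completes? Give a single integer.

end_cycle[5] = 38

step 0: L[0]=2 → dur=2, Σ=2 | A=load:t0 B=idle [load-only]
step 1: L[1]=7 C[0]=2 → dur=7, Σ=9 | A=compute:t0 B=load:t1 [load-bound]
step 2: L[2]=7 C[1]=8 → dur=8, Σ=17 | A=load:t2 B=compute:t1 [compute-bound]
step 3: L[3]=6 C[2]=3 → dur=6, Σ=23 | A=compute:t2 B=load:t3 [load-bound]
step 4: L[4]=7 C[3]=8 → dur=8, Σ=31 | A=load:t4 B=compute:t3 [compute-bound]
step 5: L[5]=7 C[4]=6 → dur=7, Σ=38 | A=compute:t4 B=load:t5 [load-bound]
step 6: L[6]=6 C[5]=3 → dur=6, Σ=44 | A=load:t6 B=compute:t5 [load-bound]
step 7: C[6]=2 → dur=2, Σ=46 | A=compute:t6 B=idle [compute-only]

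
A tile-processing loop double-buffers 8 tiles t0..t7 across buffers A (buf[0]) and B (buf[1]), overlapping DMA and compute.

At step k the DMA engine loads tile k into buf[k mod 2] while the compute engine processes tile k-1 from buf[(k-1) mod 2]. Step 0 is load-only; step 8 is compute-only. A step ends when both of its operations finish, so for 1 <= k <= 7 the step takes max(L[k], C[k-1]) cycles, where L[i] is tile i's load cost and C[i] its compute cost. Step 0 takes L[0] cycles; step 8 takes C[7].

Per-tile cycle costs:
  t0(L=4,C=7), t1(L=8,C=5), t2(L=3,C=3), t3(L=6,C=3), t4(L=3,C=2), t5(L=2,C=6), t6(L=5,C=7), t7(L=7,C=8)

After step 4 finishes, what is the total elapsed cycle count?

end_cycle[4] = 26

[0] DMA t0→A (4c) ∥ CU idle ⇒ 4c, clock 4
[1] DMA t1→B (8c) ∥ CU A:t0 (7c) ⇒ 8c, clock 12
[2] DMA t2→A (3c) ∥ CU B:t1 (5c) ⇒ 5c, clock 17
[3] DMA t3→B (6c) ∥ CU A:t2 (3c) ⇒ 6c, clock 23
[4] DMA t4→A (3c) ∥ CU B:t3 (3c) ⇒ 3c, clock 26
[5] DMA t5→B (2c) ∥ CU A:t4 (2c) ⇒ 2c, clock 28
[6] DMA t6→A (5c) ∥ CU B:t5 (6c) ⇒ 6c, clock 34
[7] DMA t7→B (7c) ∥ CU A:t6 (7c) ⇒ 7c, clock 41
[8] DMA idle ∥ CU B:t7 (8c) ⇒ 8c, clock 49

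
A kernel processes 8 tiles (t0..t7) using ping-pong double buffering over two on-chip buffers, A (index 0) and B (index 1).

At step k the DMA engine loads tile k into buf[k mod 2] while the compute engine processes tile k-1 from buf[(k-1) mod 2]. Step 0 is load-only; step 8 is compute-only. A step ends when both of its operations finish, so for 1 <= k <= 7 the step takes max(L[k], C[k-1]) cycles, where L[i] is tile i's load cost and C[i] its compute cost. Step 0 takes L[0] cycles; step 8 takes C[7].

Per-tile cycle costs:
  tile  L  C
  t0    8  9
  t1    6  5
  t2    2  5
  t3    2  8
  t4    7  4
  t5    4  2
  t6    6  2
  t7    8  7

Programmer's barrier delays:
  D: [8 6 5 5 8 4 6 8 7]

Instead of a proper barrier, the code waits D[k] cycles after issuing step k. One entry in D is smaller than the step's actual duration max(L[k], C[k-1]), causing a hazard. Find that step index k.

[0] required=L[0]=8=8 vs D=8 ok
[1] required=max(L[1]=6,C[0]=9)=9 vs D=6 SHORT
[2] required=max(L[2]=2,C[1]=5)=5 vs D=5 ok
[3] required=max(L[3]=2,C[2]=5)=5 vs D=5 ok
[4] required=max(L[4]=7,C[3]=8)=8 vs D=8 ok
[5] required=max(L[5]=4,C[4]=4)=4 vs D=4 ok
[6] required=max(L[6]=6,C[5]=2)=6 vs D=6 ok
[7] required=max(L[7]=8,C[6]=2)=8 vs D=8 ok
[8] required=C[7]=7=7 vs D=7 ok

hazard at step 1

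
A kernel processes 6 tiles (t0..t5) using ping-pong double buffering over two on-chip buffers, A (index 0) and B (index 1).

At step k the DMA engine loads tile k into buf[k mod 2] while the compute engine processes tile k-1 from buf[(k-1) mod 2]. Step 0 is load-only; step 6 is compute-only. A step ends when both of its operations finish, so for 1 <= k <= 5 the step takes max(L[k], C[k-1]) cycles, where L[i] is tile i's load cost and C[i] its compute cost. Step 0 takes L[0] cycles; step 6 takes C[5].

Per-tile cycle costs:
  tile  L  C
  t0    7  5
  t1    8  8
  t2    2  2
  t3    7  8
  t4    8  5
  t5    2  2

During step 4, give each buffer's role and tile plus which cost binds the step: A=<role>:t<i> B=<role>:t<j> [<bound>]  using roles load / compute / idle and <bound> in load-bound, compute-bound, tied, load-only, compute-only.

step 4: A=load:t4 B=compute:t3 [tied]

[0] DMA t0→A (7c) ∥ CU idle ⇒ 7c, clock 7
[1] DMA t1→B (8c) ∥ CU A:t0 (5c) ⇒ 8c, clock 15
[2] DMA t2→A (2c) ∥ CU B:t1 (8c) ⇒ 8c, clock 23
[3] DMA t3→B (7c) ∥ CU A:t2 (2c) ⇒ 7c, clock 30
[4] DMA t4→A (8c) ∥ CU B:t3 (8c) ⇒ 8c, clock 38
[5] DMA t5→B (2c) ∥ CU A:t4 (5c) ⇒ 5c, clock 43
[6] DMA idle ∥ CU B:t5 (2c) ⇒ 2c, clock 45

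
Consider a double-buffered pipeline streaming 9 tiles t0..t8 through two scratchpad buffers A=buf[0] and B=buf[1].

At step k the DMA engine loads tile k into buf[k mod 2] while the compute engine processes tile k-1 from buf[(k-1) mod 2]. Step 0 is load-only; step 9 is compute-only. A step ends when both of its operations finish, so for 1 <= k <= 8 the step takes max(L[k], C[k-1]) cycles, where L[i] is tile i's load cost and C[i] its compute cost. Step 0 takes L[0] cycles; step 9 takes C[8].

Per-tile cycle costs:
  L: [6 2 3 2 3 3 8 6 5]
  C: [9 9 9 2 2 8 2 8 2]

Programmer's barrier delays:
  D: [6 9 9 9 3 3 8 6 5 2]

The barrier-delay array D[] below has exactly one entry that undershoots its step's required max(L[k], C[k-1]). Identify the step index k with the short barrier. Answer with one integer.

k=0 barrier L[0]=6→6c, D[0]=6 ok
k=1 barrier max(L[1]=2,C[0]=9)→9c, D[1]=9 ok
k=2 barrier max(L[2]=3,C[1]=9)→9c, D[2]=9 ok
k=3 barrier max(L[3]=2,C[2]=9)→9c, D[3]=9 ok
k=4 barrier max(L[4]=3,C[3]=2)→3c, D[4]=3 ok
k=5 barrier max(L[5]=3,C[4]=2)→3c, D[5]=3 ok
k=6 barrier max(L[6]=8,C[5]=8)→8c, D[6]=8 ok
k=7 barrier max(L[7]=6,C[6]=2)→6c, D[7]=6 ok
k=8 barrier max(L[8]=5,C[7]=8)→8c, D[8]=5 SHORT
k=9 barrier C[8]=2→2c, D[9]=2 ok

hazard at step 8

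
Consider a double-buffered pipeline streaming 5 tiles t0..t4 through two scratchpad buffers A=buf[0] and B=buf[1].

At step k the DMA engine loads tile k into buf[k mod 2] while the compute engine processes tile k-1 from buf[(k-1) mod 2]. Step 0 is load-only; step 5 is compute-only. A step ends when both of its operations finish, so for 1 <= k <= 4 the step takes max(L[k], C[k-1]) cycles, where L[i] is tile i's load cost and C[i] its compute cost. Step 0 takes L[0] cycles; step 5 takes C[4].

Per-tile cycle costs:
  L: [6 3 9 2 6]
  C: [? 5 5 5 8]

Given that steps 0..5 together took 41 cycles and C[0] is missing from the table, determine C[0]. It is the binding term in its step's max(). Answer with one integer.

step 0 → dur = L[0]=6 = 6
step 1 → dur = max(L[1]=3, C[0]=?) = C[0]  (unknown; binding)
step 2 → dur = max(L[2]=9, C[1]=5) = 9
step 3 → dur = max(L[3]=2, C[2]=5) = 5
step 4 → dur = max(L[4]=6, C[3]=5) = 6
step 5 → dur = C[4]=8 = 8
sum of known step durations = 34
dur[1] = total - known = 41 - 34 = 7
C[0] is the binding max in step 1, so C[0] = dur[1] = 7

C[0] = 7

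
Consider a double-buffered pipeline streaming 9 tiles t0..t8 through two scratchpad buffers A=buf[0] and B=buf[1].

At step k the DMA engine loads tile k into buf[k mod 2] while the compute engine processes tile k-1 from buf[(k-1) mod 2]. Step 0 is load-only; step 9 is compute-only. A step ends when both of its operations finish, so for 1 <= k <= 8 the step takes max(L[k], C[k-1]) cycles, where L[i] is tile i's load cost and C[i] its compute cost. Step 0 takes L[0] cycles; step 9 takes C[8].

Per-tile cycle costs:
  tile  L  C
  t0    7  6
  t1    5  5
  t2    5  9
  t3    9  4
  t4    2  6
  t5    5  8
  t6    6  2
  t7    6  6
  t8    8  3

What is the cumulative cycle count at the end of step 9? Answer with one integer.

[0] DMA t0→A (7c) ∥ CU idle ⇒ 7c, clock 7
[1] DMA t1→B (5c) ∥ CU A:t0 (6c) ⇒ 6c, clock 13
[2] DMA t2→A (5c) ∥ CU B:t1 (5c) ⇒ 5c, clock 18
[3] DMA t3→B (9c) ∥ CU A:t2 (9c) ⇒ 9c, clock 27
[4] DMA t4→A (2c) ∥ CU B:t3 (4c) ⇒ 4c, clock 31
[5] DMA t5→B (5c) ∥ CU A:t4 (6c) ⇒ 6c, clock 37
[6] DMA t6→A (6c) ∥ CU B:t5 (8c) ⇒ 8c, clock 45
[7] DMA t7→B (6c) ∥ CU A:t6 (2c) ⇒ 6c, clock 51
[8] DMA t8→A (8c) ∥ CU B:t7 (6c) ⇒ 8c, clock 59
[9] DMA idle ∥ CU A:t8 (3c) ⇒ 3c, clock 62

end_cycle[9] = 62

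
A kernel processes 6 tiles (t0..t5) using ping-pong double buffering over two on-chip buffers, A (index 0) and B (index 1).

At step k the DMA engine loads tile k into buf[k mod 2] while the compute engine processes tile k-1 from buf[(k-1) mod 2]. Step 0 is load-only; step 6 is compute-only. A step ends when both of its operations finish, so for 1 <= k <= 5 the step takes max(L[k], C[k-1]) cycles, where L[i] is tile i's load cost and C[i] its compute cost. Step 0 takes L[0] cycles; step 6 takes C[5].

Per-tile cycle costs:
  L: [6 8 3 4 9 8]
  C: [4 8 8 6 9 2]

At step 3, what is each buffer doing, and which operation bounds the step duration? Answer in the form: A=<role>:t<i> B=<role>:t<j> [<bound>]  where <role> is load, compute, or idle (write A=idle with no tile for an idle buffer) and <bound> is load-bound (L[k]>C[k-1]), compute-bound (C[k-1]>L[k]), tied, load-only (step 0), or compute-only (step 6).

step 3: A=compute:t2 B=load:t3 [compute-bound]

k=0 load=t0/6c comp=- wait=6 total=6
k=1 load=t1/8c comp=t0/4c wait=8 total=14
k=2 load=t2/3c comp=t1/8c wait=8 total=22
k=3 load=t3/4c comp=t2/8c wait=8 total=30
k=4 load=t4/9c comp=t3/6c wait=9 total=39
k=5 load=t5/8c comp=t4/9c wait=9 total=48
k=6 load=- comp=t5/2c wait=2 total=50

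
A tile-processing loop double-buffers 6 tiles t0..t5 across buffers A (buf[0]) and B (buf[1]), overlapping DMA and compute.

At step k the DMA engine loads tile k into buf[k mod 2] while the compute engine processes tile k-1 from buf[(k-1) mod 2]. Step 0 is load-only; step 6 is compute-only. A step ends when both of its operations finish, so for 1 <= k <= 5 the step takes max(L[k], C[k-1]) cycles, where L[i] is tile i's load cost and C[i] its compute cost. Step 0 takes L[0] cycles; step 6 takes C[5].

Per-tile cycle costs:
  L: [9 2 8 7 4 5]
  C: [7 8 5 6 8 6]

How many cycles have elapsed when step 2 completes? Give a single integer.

k=0 load=t0/9c comp=- wait=9 total=9
k=1 load=t1/2c comp=t0/7c wait=7 total=16
k=2 load=t2/8c comp=t1/8c wait=8 total=24
k=3 load=t3/7c comp=t2/5c wait=7 total=31
k=4 load=t4/4c comp=t3/6c wait=6 total=37
k=5 load=t5/5c comp=t4/8c wait=8 total=45
k=6 load=- comp=t5/6c wait=6 total=51

end_cycle[2] = 24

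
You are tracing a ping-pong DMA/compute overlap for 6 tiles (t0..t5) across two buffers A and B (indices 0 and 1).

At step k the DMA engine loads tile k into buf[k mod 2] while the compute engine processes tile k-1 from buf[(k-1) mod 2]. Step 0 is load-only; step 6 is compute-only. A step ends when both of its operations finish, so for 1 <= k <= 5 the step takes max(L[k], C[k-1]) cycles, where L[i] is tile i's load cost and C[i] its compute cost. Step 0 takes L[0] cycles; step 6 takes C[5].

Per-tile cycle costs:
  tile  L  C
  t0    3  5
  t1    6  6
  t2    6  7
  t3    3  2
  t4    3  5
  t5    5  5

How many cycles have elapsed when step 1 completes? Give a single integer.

end_cycle[1] = 9

step 0: L[0]=3 → dur=3, Σ=3 | A=load:t0 B=idle [load-only]
step 1: L[1]=6 C[0]=5 → dur=6, Σ=9 | A=compute:t0 B=load:t1 [load-bound]
step 2: L[2]=6 C[1]=6 → dur=6, Σ=15 | A=load:t2 B=compute:t1 [tied]
step 3: L[3]=3 C[2]=7 → dur=7, Σ=22 | A=compute:t2 B=load:t3 [compute-bound]
step 4: L[4]=3 C[3]=2 → dur=3, Σ=25 | A=load:t4 B=compute:t3 [load-bound]
step 5: L[5]=5 C[4]=5 → dur=5, Σ=30 | A=compute:t4 B=load:t5 [tied]
step 6: C[5]=5 → dur=5, Σ=35 | A=idle B=compute:t5 [compute-only]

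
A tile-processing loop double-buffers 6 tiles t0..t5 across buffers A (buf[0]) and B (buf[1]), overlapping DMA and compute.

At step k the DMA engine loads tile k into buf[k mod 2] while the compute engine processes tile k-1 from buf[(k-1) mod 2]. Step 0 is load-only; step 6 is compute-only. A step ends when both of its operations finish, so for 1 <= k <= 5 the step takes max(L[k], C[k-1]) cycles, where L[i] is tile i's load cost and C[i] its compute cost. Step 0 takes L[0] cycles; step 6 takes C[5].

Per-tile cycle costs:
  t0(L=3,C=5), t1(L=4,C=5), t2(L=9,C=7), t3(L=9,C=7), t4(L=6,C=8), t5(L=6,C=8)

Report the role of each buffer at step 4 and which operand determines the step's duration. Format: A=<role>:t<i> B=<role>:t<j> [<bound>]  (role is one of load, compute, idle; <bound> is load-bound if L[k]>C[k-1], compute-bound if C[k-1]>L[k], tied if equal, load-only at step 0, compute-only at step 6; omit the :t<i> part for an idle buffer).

[0] DMA t0→A (3c) ∥ CU idle ⇒ 3c, clock 3
[1] DMA t1→B (4c) ∥ CU A:t0 (5c) ⇒ 5c, clock 8
[2] DMA t2→A (9c) ∥ CU B:t1 (5c) ⇒ 9c, clock 17
[3] DMA t3→B (9c) ∥ CU A:t2 (7c) ⇒ 9c, clock 26
[4] DMA t4→A (6c) ∥ CU B:t3 (7c) ⇒ 7c, clock 33
[5] DMA t5→B (6c) ∥ CU A:t4 (8c) ⇒ 8c, clock 41
[6] DMA idle ∥ CU B:t5 (8c) ⇒ 8c, clock 49

step 4: A=load:t4 B=compute:t3 [compute-bound]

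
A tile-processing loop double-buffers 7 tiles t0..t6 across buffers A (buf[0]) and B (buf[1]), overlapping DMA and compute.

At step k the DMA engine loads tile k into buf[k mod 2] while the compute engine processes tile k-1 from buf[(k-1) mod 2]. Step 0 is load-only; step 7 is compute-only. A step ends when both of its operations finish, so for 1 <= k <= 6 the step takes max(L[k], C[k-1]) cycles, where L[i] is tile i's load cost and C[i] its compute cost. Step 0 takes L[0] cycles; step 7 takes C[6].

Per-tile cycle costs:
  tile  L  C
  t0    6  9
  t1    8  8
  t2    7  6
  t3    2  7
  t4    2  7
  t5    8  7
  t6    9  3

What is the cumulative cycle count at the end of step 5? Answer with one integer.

end_cycle[5] = 44

[0] DMA t0→A (6c) ∥ CU idle ⇒ 6c, clock 6
[1] DMA t1→B (8c) ∥ CU A:t0 (9c) ⇒ 9c, clock 15
[2] DMA t2→A (7c) ∥ CU B:t1 (8c) ⇒ 8c, clock 23
[3] DMA t3→B (2c) ∥ CU A:t2 (6c) ⇒ 6c, clock 29
[4] DMA t4→A (2c) ∥ CU B:t3 (7c) ⇒ 7c, clock 36
[5] DMA t5→B (8c) ∥ CU A:t4 (7c) ⇒ 8c, clock 44
[6] DMA t6→A (9c) ∥ CU B:t5 (7c) ⇒ 9c, clock 53
[7] DMA idle ∥ CU A:t6 (3c) ⇒ 3c, clock 56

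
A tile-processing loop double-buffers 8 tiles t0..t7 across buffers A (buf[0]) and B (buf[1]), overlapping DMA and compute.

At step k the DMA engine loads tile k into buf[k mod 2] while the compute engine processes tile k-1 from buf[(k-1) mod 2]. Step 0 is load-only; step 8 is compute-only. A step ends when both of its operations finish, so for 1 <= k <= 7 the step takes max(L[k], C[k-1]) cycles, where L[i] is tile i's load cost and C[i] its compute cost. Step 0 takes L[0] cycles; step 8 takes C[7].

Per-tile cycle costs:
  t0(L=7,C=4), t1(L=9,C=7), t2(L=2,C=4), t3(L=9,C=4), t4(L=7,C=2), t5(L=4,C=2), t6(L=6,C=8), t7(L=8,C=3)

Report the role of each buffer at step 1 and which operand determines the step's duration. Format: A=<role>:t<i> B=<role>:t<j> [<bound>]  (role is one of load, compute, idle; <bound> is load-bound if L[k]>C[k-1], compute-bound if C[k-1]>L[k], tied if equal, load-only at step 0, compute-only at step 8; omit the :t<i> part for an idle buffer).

  0. 7=7c; end=7; A:t0 B:-
  1. max(9,4)=9c; end=16; A:t0 B:t1
  2. max(2,7)=7c; end=23; A:t2 B:t1
  3. max(9,4)=9c; end=32; A:t2 B:t3
  4. max(7,4)=7c; end=39; A:t4 B:t3
  5. max(4,2)=4c; end=43; A:t4 B:t5
  6. max(6,2)=6c; end=49; A:t6 B:t5
  7. max(8,8)=8c; end=57; A:t6 B:t7
  8. 3=3c; end=60; A:t6 B:t7

step 1: A=compute:t0 B=load:t1 [load-bound]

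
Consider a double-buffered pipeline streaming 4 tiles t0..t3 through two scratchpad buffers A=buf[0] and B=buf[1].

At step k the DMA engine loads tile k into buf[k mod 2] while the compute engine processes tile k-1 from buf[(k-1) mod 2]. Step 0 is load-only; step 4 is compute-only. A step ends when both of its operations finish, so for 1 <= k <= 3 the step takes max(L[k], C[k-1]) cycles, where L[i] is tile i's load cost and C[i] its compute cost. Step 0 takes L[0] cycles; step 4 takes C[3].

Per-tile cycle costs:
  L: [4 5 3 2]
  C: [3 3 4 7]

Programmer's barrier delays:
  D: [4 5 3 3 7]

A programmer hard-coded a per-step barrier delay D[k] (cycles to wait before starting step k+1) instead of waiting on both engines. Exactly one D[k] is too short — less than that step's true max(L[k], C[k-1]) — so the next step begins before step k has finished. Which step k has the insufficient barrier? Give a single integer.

hazard at step 3

k=0 barrier L[0]=4→4c, D[0]=4 ok
k=1 barrier max(L[1]=5,C[0]=3)→5c, D[1]=5 ok
k=2 barrier max(L[2]=3,C[1]=3)→3c, D[2]=3 ok
k=3 barrier max(L[3]=2,C[2]=4)→4c, D[3]=3 SHORT
k=4 barrier C[3]=7→7c, D[4]=7 ok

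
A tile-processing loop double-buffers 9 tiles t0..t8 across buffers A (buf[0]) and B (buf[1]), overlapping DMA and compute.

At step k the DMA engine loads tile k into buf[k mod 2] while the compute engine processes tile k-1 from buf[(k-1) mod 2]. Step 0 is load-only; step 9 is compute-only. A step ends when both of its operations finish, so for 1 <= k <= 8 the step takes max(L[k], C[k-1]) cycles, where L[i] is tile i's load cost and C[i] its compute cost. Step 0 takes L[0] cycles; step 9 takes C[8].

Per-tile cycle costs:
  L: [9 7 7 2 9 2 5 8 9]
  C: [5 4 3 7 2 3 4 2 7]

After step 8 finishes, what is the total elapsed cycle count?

[0] DMA t0→A (9c) ∥ CU idle ⇒ 9c, clock 9
[1] DMA t1→B (7c) ∥ CU A:t0 (5c) ⇒ 7c, clock 16
[2] DMA t2→A (7c) ∥ CU B:t1 (4c) ⇒ 7c, clock 23
[3] DMA t3→B (2c) ∥ CU A:t2 (3c) ⇒ 3c, clock 26
[4] DMA t4→A (9c) ∥ CU B:t3 (7c) ⇒ 9c, clock 35
[5] DMA t5→B (2c) ∥ CU A:t4 (2c) ⇒ 2c, clock 37
[6] DMA t6→A (5c) ∥ CU B:t5 (3c) ⇒ 5c, clock 42
[7] DMA t7→B (8c) ∥ CU A:t6 (4c) ⇒ 8c, clock 50
[8] DMA t8→A (9c) ∥ CU B:t7 (2c) ⇒ 9c, clock 59
[9] DMA idle ∥ CU A:t8 (7c) ⇒ 7c, clock 66

end_cycle[8] = 59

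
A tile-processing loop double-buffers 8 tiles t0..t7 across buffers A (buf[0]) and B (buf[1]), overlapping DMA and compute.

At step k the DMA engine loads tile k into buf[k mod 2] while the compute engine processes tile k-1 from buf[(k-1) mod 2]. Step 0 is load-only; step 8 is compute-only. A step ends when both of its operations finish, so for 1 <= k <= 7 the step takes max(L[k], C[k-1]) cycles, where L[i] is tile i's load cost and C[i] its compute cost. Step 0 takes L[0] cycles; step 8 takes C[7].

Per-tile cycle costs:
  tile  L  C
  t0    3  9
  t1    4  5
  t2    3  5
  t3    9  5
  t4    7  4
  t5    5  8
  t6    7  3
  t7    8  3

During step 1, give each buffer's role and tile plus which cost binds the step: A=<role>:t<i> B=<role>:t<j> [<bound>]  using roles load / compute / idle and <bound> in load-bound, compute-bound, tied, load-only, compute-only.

step 0: L[0]=3 → dur=3, Σ=3 | A=load:t0 B=idle [load-only]
step 1: L[1]=4 C[0]=9 → dur=9, Σ=12 | A=compute:t0 B=load:t1 [compute-bound]
step 2: L[2]=3 C[1]=5 → dur=5, Σ=17 | A=load:t2 B=compute:t1 [compute-bound]
step 3: L[3]=9 C[2]=5 → dur=9, Σ=26 | A=compute:t2 B=load:t3 [load-bound]
step 4: L[4]=7 C[3]=5 → dur=7, Σ=33 | A=load:t4 B=compute:t3 [load-bound]
step 5: L[5]=5 C[4]=4 → dur=5, Σ=38 | A=compute:t4 B=load:t5 [load-bound]
step 6: L[6]=7 C[5]=8 → dur=8, Σ=46 | A=load:t6 B=compute:t5 [compute-bound]
step 7: L[7]=8 C[6]=3 → dur=8, Σ=54 | A=compute:t6 B=load:t7 [load-bound]
step 8: C[7]=3 → dur=3, Σ=57 | A=idle B=compute:t7 [compute-only]

step 1: A=compute:t0 B=load:t1 [compute-bound]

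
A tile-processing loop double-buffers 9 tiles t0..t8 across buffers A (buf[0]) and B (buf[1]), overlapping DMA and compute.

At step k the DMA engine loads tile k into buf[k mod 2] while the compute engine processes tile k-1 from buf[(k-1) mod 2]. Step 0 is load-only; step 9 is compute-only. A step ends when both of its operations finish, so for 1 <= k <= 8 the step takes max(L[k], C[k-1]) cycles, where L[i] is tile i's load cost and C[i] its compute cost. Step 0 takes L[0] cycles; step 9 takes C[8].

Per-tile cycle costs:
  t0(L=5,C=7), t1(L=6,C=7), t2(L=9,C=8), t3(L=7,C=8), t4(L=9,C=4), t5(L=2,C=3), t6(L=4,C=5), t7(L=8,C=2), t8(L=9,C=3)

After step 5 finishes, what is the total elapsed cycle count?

step 0: L[0]=5 → dur=5, Σ=5 | A=load:t0 B=idle [load-only]
step 1: L[1]=6 C[0]=7 → dur=7, Σ=12 | A=compute:t0 B=load:t1 [compute-bound]
step 2: L[2]=9 C[1]=7 → dur=9, Σ=21 | A=load:t2 B=compute:t1 [load-bound]
step 3: L[3]=7 C[2]=8 → dur=8, Σ=29 | A=compute:t2 B=load:t3 [compute-bound]
step 4: L[4]=9 C[3]=8 → dur=9, Σ=38 | A=load:t4 B=compute:t3 [load-bound]
step 5: L[5]=2 C[4]=4 → dur=4, Σ=42 | A=compute:t4 B=load:t5 [compute-bound]
step 6: L[6]=4 C[5]=3 → dur=4, Σ=46 | A=load:t6 B=compute:t5 [load-bound]
step 7: L[7]=8 C[6]=5 → dur=8, Σ=54 | A=compute:t6 B=load:t7 [load-bound]
step 8: L[8]=9 C[7]=2 → dur=9, Σ=63 | A=load:t8 B=compute:t7 [load-bound]
step 9: C[8]=3 → dur=3, Σ=66 | A=compute:t8 B=idle [compute-only]

end_cycle[5] = 42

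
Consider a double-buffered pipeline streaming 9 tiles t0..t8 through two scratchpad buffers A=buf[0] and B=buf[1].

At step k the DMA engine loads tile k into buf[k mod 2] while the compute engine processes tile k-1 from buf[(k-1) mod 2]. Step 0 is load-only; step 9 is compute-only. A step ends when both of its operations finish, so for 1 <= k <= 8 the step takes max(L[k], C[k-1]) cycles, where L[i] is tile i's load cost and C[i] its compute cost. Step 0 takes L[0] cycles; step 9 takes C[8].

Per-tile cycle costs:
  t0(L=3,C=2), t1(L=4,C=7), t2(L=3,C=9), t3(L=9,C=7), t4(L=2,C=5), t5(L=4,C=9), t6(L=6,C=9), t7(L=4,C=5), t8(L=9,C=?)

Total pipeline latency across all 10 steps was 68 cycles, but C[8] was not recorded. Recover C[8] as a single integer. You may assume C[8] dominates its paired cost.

C[8] = 6

step 0: dur = L[0]=3 = 3
step 1: dur = max(L[1]=4, C[0]=2) = 4
step 2: dur = max(L[2]=3, C[1]=7) = 7
step 3: dur = max(L[3]=9, C[2]=9) = 9
step 4: dur = max(L[4]=2, C[3]=7) = 7
step 5: dur = max(L[5]=4, C[4]=5) = 5
step 6: dur = max(L[6]=6, C[5]=9) = 9
step 7: dur = max(L[7]=4, C[6]=9) = 9
step 8: dur = max(L[8]=9, C[7]=5) = 9
step 9: dur = C[8]=? = C[8]  (unknown; binding)
sum of known step durations = 62
dur[9] = total - known = 68 - 62 = 6
C[8] is the binding max in step 9, so C[8] = dur[9] = 6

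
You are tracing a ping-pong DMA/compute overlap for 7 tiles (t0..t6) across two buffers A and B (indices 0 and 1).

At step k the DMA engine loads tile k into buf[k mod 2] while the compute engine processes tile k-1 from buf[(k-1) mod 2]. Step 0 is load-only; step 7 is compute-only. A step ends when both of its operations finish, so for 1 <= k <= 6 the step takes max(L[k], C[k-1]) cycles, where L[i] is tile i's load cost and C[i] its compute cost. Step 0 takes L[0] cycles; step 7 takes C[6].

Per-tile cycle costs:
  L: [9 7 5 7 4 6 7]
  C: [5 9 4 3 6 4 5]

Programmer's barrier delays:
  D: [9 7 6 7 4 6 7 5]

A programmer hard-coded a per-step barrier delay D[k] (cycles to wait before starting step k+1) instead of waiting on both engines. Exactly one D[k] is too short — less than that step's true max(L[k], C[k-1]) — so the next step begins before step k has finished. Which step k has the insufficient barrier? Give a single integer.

hazard at step 2

step 0: need L[0]=9 = 9; D[0]=9 ok
step 1: need max(L[1]=7,C[0]=5) = 7; D[1]=7 ok
step 2: need max(L[2]=5,C[1]=9) = 9; D[2]=6 SHORT
step 3: need max(L[3]=7,C[2]=4) = 7; D[3]=7 ok
step 4: need max(L[4]=4,C[3]=3) = 4; D[4]=4 ok
step 5: need max(L[5]=6,C[4]=6) = 6; D[5]=6 ok
step 6: need max(L[6]=7,C[5]=4) = 7; D[6]=7 ok
step 7: need C[6]=5 = 5; D[7]=5 ok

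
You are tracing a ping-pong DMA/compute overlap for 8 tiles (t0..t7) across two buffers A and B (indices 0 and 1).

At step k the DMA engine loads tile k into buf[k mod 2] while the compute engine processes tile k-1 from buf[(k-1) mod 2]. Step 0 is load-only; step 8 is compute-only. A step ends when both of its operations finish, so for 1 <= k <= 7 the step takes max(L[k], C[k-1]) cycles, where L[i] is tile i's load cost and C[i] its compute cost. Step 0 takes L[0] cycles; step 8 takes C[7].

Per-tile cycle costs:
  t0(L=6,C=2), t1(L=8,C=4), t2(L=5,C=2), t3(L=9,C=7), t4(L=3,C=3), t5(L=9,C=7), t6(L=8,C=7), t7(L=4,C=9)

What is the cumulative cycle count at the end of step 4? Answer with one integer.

step 0: L[0]=6 → dur=6, Σ=6 | A=load:t0 B=idle [load-only]
step 1: L[1]=8 C[0]=2 → dur=8, Σ=14 | A=compute:t0 B=load:t1 [load-bound]
step 2: L[2]=5 C[1]=4 → dur=5, Σ=19 | A=load:t2 B=compute:t1 [load-bound]
step 3: L[3]=9 C[2]=2 → dur=9, Σ=28 | A=compute:t2 B=load:t3 [load-bound]
step 4: L[4]=3 C[3]=7 → dur=7, Σ=35 | A=load:t4 B=compute:t3 [compute-bound]
step 5: L[5]=9 C[4]=3 → dur=9, Σ=44 | A=compute:t4 B=load:t5 [load-bound]
step 6: L[6]=8 C[5]=7 → dur=8, Σ=52 | A=load:t6 B=compute:t5 [load-bound]
step 7: L[7]=4 C[6]=7 → dur=7, Σ=59 | A=compute:t6 B=load:t7 [compute-bound]
step 8: C[7]=9 → dur=9, Σ=68 | A=idle B=compute:t7 [compute-only]

end_cycle[4] = 35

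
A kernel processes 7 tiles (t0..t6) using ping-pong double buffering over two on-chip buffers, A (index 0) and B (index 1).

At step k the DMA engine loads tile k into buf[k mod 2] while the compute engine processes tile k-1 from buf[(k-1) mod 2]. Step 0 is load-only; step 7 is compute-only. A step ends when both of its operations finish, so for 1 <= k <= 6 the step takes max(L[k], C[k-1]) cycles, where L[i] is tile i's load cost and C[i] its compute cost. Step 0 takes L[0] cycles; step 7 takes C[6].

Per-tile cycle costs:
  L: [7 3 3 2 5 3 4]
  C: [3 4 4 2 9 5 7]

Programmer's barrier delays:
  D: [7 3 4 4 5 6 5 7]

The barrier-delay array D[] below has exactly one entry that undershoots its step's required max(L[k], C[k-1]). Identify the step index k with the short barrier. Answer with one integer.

hazard at step 5

step 0: need L[0]=7 = 7; D[0]=7 ok
step 1: need max(L[1]=3,C[0]=3) = 3; D[1]=3 ok
step 2: need max(L[2]=3,C[1]=4) = 4; D[2]=4 ok
step 3: need max(L[3]=2,C[2]=4) = 4; D[3]=4 ok
step 4: need max(L[4]=5,C[3]=2) = 5; D[4]=5 ok
step 5: need max(L[5]=3,C[4]=9) = 9; D[5]=6 SHORT
step 6: need max(L[6]=4,C[5]=5) = 5; D[6]=5 ok
step 7: need C[6]=7 = 7; D[7]=7 ok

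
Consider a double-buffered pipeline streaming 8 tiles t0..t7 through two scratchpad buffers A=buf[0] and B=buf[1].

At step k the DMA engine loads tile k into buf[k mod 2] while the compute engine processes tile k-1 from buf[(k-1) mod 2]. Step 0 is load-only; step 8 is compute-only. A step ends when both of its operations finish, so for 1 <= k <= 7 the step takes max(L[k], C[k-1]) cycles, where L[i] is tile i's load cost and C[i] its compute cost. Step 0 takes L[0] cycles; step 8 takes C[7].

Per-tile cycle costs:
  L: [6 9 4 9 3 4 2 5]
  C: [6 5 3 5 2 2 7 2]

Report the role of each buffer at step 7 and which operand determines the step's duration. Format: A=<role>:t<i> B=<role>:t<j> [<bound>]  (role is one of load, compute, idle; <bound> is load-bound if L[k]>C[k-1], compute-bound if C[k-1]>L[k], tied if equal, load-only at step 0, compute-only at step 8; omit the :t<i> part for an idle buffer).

step 7: A=compute:t6 B=load:t7 [compute-bound]

k=0 load=t0/6c comp=- wait=6 total=6
k=1 load=t1/9c comp=t0/6c wait=9 total=15
k=2 load=t2/4c comp=t1/5c wait=5 total=20
k=3 load=t3/9c comp=t2/3c wait=9 total=29
k=4 load=t4/3c comp=t3/5c wait=5 total=34
k=5 load=t5/4c comp=t4/2c wait=4 total=38
k=6 load=t6/2c comp=t5/2c wait=2 total=40
k=7 load=t7/5c comp=t6/7c wait=7 total=47
k=8 load=- comp=t7/2c wait=2 total=49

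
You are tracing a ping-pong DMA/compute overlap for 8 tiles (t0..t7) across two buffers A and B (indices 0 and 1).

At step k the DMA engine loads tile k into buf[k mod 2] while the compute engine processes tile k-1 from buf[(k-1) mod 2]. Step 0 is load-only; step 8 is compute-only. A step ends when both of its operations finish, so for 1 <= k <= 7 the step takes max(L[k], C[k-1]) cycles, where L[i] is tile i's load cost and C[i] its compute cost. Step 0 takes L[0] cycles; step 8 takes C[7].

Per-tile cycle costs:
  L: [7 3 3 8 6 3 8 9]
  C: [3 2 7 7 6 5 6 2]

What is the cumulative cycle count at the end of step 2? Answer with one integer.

step 0: L[0]=7 → dur=7, Σ=7 | A=load:t0 B=idle [load-only]
step 1: L[1]=3 C[0]=3 → dur=3, Σ=10 | A=compute:t0 B=load:t1 [tied]
step 2: L[2]=3 C[1]=2 → dur=3, Σ=13 | A=load:t2 B=compute:t1 [load-bound]
step 3: L[3]=8 C[2]=7 → dur=8, Σ=21 | A=compute:t2 B=load:t3 [load-bound]
step 4: L[4]=6 C[3]=7 → dur=7, Σ=28 | A=load:t4 B=compute:t3 [compute-bound]
step 5: L[5]=3 C[4]=6 → dur=6, Σ=34 | A=compute:t4 B=load:t5 [compute-bound]
step 6: L[6]=8 C[5]=5 → dur=8, Σ=42 | A=load:t6 B=compute:t5 [load-bound]
step 7: L[7]=9 C[6]=6 → dur=9, Σ=51 | A=compute:t6 B=load:t7 [load-bound]
step 8: C[7]=2 → dur=2, Σ=53 | A=idle B=compute:t7 [compute-only]

end_cycle[2] = 13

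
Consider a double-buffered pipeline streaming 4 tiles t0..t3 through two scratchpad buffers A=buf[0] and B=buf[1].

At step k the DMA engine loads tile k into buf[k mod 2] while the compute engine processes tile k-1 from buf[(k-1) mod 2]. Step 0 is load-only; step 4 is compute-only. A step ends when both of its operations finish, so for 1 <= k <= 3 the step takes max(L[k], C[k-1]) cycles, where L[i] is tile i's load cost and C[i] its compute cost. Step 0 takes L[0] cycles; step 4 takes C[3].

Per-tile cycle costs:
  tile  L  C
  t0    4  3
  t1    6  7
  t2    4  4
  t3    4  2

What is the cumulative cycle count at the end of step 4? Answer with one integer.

k=0 load=t0/4c comp=- wait=4 total=4
k=1 load=t1/6c comp=t0/3c wait=6 total=10
k=2 load=t2/4c comp=t1/7c wait=7 total=17
k=3 load=t3/4c comp=t2/4c wait=4 total=21
k=4 load=- comp=t3/2c wait=2 total=23

end_cycle[4] = 23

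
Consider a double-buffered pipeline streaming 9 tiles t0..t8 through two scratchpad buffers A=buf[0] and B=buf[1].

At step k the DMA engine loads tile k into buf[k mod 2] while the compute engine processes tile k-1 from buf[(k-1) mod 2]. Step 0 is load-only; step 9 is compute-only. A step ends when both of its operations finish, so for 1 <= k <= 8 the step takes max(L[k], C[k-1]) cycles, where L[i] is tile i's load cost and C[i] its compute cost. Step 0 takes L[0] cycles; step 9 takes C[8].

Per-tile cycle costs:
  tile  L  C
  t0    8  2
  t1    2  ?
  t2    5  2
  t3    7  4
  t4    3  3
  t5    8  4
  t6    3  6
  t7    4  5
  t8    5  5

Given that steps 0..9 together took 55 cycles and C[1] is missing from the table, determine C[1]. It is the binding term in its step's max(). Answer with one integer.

step 0 → dur = L[0]=8 = 8
step 1 → dur = max(L[1]=2, C[0]=2) = 2
step 2 → dur = max(L[2]=5, C[1]=?) = C[1]  (unknown; binding)
step 3 → dur = max(L[3]=7, C[2]=2) = 7
step 4 → dur = max(L[4]=3, C[3]=4) = 4
step 5 → dur = max(L[5]=8, C[4]=3) = 8
step 6 → dur = max(L[6]=3, C[5]=4) = 4
step 7 → dur = max(L[7]=4, C[6]=6) = 6
step 8 → dur = max(L[8]=5, C[7]=5) = 5
step 9 → dur = C[8]=5 = 5
sum of known step durations = 49
dur[2] = total - known = 55 - 49 = 6
C[1] is the binding max in step 2, so C[1] = dur[2] = 6

C[1] = 6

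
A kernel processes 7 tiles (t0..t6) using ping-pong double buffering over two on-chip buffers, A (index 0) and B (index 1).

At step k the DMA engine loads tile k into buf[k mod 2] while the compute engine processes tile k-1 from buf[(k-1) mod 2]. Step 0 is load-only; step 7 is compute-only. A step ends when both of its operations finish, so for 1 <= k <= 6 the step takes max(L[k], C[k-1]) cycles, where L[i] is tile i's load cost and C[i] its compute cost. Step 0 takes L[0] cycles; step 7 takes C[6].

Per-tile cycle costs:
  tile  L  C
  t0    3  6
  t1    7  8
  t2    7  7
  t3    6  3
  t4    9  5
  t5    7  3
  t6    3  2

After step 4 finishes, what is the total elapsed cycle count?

k=0 load=t0/3c comp=- wait=3 total=3
k=1 load=t1/7c comp=t0/6c wait=7 total=10
k=2 load=t2/7c comp=t1/8c wait=8 total=18
k=3 load=t3/6c comp=t2/7c wait=7 total=25
k=4 load=t4/9c comp=t3/3c wait=9 total=34
k=5 load=t5/7c comp=t4/5c wait=7 total=41
k=6 load=t6/3c comp=t5/3c wait=3 total=44
k=7 load=- comp=t6/2c wait=2 total=46

end_cycle[4] = 34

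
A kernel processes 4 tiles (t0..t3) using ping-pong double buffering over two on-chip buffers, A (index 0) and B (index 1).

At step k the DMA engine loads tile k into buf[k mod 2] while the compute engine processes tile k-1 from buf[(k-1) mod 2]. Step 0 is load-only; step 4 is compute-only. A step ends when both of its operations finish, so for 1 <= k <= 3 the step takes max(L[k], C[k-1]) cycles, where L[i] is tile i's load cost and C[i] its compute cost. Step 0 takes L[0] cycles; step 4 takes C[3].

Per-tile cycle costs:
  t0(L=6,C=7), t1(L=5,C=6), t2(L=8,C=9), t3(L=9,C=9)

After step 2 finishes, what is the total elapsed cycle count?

k=0 load=t0/6c comp=- wait=6 total=6
k=1 load=t1/5c comp=t0/7c wait=7 total=13
k=2 load=t2/8c comp=t1/6c wait=8 total=21
k=3 load=t3/9c comp=t2/9c wait=9 total=30
k=4 load=- comp=t3/9c wait=9 total=39

end_cycle[2] = 21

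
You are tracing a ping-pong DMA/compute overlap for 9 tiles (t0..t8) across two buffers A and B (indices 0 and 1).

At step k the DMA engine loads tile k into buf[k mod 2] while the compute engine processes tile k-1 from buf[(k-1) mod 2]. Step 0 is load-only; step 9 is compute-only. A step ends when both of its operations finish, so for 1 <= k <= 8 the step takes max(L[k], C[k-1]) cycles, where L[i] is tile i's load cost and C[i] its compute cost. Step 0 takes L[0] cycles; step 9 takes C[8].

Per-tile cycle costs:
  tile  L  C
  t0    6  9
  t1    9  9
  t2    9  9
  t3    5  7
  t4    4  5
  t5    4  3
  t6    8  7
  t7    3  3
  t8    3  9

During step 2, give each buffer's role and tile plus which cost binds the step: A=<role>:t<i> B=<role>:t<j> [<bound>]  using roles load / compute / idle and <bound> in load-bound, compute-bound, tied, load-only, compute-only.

step 0: L[0]=6 → dur=6, Σ=6 | A=load:t0 B=idle [load-only]
step 1: L[1]=9 C[0]=9 → dur=9, Σ=15 | A=compute:t0 B=load:t1 [tied]
step 2: L[2]=9 C[1]=9 → dur=9, Σ=24 | A=load:t2 B=compute:t1 [tied]
step 3: L[3]=5 C[2]=9 → dur=9, Σ=33 | A=compute:t2 B=load:t3 [compute-bound]
step 4: L[4]=4 C[3]=7 → dur=7, Σ=40 | A=load:t4 B=compute:t3 [compute-bound]
step 5: L[5]=4 C[4]=5 → dur=5, Σ=45 | A=compute:t4 B=load:t5 [compute-bound]
step 6: L[6]=8 C[5]=3 → dur=8, Σ=53 | A=load:t6 B=compute:t5 [load-bound]
step 7: L[7]=3 C[6]=7 → dur=7, Σ=60 | A=compute:t6 B=load:t7 [compute-bound]
step 8: L[8]=3 C[7]=3 → dur=3, Σ=63 | A=load:t8 B=compute:t7 [tied]
step 9: C[8]=9 → dur=9, Σ=72 | A=compute:t8 B=idle [compute-only]

step 2: A=load:t2 B=compute:t1 [tied]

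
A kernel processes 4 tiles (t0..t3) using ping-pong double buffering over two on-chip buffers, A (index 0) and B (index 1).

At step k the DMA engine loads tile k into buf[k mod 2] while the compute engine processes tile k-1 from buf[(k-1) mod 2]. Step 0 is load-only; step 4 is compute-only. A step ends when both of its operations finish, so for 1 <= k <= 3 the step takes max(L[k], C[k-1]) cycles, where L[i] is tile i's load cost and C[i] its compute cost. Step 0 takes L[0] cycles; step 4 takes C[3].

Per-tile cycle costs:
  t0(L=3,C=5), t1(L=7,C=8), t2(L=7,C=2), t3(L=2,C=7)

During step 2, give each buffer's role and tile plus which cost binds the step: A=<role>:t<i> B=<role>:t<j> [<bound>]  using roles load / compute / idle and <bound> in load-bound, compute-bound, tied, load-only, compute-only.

  0. 3=3c; end=3; A:t0 B:-
  1. max(7,5)=7c; end=10; A:t0 B:t1
  2. max(7,8)=8c; end=18; A:t2 B:t1
  3. max(2,2)=2c; end=20; A:t2 B:t3
  4. 7=7c; end=27; A:t2 B:t3

step 2: A=load:t2 B=compute:t1 [compute-bound]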